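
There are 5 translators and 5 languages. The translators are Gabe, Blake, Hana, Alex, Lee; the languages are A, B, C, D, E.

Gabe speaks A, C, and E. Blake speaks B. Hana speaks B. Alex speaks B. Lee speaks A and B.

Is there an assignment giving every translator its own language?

No

The set {Blake, Hana, Alex} has only 1 neighbour ({B}), so by Hall's theorem at most 3 of the 5 translators can be matched.
Hence no matching covers every translator.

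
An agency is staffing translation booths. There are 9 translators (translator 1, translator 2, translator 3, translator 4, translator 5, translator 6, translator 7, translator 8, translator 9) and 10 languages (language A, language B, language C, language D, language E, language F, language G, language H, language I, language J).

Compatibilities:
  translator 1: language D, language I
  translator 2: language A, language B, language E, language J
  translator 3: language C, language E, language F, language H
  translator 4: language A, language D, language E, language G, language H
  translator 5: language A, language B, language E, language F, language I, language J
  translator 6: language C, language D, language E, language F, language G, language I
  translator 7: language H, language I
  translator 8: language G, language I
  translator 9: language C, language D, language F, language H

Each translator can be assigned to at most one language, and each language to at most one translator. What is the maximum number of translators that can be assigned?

For example, pair translator 1–language I, translator 2–language B, translator 3–language E, translator 4–language A, translator 5–language J, translator 6–language F, translator 7–language H, translator 8–language G, translator 9–language D.
All 9 translators are matched, so no larger matching exists.

9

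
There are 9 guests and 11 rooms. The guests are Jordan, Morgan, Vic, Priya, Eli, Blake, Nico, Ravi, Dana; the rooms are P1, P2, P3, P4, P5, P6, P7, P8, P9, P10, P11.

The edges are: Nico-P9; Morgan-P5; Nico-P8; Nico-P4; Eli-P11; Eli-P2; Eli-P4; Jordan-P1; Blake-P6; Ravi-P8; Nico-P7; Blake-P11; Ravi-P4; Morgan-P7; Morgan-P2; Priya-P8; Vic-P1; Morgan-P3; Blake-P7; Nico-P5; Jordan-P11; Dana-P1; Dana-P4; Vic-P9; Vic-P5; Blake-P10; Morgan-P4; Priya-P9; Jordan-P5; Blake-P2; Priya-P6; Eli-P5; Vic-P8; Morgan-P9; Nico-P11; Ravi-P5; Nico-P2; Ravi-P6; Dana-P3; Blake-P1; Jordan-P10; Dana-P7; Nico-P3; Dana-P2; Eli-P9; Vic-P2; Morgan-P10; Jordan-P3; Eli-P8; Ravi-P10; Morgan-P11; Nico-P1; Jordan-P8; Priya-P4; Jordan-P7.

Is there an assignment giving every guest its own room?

A valid assignment of size 9: Jordan→P8, Morgan→P2, Vic→P5, Priya→P6, Eli→P9, Blake→P11, Nico→P3, Ravi→P10, Dana→P1.
Every guest is matched, so this matching saturates all of them.

Yes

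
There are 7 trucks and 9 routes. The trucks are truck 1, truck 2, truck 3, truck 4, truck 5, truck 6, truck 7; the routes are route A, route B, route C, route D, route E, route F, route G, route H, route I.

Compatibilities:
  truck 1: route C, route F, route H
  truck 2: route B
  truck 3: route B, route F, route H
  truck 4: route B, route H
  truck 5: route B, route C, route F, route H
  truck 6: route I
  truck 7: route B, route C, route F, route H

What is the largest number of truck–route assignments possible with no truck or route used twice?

A valid assignment of size 5: truck 1-route C, truck 2-route B, truck 3-route F, truck 4-route H, truck 6-route I.
The set {truck 1, truck 2, truck 3, truck 4, truck 5, truck 7} has only 4 neighbours ({route B, route C, route F, route H}), so by Hall's theorem at most 5 of the 7 trucks can be matched.

5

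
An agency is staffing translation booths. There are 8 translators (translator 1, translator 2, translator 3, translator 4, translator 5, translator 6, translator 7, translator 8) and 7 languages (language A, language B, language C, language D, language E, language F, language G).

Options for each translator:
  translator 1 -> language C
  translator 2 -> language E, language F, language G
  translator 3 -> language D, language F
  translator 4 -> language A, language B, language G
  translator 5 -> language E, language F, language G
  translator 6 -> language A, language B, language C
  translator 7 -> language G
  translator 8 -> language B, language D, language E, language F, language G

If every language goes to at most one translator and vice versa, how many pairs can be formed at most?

7

A valid assignment of size 7: translator 1–language C, translator 2–language F, translator 3–language D, translator 4–language A, translator 5–language E, translator 6–language B, translator 7–language G.
The set {translator 1, translator 2, translator 3, translator 4, translator 5, translator 6, translator 7, translator 8} has only 7 neighbours ({language A, language B, language C, language D, language E, language F, language G}), so by Hall's theorem at most 7 of the 8 translators can be matched.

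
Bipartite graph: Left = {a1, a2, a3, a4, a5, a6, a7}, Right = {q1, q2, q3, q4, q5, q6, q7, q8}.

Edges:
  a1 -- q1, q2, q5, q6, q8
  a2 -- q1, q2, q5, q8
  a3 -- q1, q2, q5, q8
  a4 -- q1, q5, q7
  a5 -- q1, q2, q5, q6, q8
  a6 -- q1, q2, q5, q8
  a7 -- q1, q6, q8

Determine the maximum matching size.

One maximum matching: a1–q1, a2–q5, a3–q2, a4–q7, a5–q6, a6–q8.
The set {a1, a2, a3, a5, a6, a7} has only 5 neighbours ({q1, q2, q5, q6, q8}), so by Hall's theorem at most 6 of the 7 left vertices can be matched.

6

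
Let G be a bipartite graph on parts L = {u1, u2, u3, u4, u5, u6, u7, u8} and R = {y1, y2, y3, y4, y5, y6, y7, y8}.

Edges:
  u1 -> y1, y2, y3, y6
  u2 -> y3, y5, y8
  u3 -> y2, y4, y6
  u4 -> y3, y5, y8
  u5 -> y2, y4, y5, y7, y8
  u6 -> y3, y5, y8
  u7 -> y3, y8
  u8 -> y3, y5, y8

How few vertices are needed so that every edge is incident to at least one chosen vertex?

6

{u1, u3, u5, y3, y5, y8} is a vertex cover of size 6: every edge has an endpoint in this set.
No smaller cover exists because u1–y1, u2–y5, u3–y2, u4–y8, u5–y7, u6–y3 is a matching of size 6, and a cover must include an endpoint of each of these disjoint edges (König's theorem).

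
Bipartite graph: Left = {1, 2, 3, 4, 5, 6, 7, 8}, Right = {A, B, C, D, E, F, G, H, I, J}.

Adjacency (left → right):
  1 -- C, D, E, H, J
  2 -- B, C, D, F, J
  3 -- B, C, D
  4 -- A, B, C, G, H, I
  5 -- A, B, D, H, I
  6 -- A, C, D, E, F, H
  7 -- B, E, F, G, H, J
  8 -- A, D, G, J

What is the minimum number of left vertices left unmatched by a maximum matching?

0

A valid assignment of size 8: 1→H, 2→F, 3→C, 4→A, 5→B, 6→E, 7→G, 8→J.
This saturates every left vertex, so 8 is the maximum.
That matches 8 of the 8, leaving 0 unmatched; no matching can do better.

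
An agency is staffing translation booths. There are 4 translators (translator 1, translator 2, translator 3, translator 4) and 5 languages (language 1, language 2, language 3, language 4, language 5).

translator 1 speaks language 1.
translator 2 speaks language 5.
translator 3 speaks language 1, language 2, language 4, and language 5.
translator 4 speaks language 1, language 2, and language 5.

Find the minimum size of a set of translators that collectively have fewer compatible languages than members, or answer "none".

none

A matching saturating every translator exists, for instance translator 1→language 1, translator 2→language 5, translator 3→language 4, translator 4→language 2.
By Hall's marriage theorem, this means |N(S)| ≥ |S| for every subset S, so no violating subset exists.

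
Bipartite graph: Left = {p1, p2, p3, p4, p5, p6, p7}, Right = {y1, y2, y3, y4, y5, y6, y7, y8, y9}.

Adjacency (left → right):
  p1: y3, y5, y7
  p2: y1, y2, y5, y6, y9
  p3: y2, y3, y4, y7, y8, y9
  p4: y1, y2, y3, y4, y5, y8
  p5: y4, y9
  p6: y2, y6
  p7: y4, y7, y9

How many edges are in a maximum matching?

One maximum matching: p1–y3, p2–y6, p3–y8, p4–y4, p5–y9, p6–y2, p7–y7.
This saturates every left vertex, so 7 is the maximum.

7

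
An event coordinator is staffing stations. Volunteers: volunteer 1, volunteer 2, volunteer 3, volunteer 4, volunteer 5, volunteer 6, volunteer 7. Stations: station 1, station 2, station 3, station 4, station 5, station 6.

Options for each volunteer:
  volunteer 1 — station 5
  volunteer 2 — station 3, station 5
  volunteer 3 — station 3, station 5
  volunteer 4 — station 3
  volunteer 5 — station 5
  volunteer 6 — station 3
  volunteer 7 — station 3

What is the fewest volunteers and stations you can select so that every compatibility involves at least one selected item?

The 2 edges volunteer 1–station 5, volunteer 2–station 3 form a matching, so any vertex cover needs at least 2 vertices (one per matched edge).
Conversely {station 3, station 5} meets every edge and has exactly 2 vertices, so 2 is optimal.

2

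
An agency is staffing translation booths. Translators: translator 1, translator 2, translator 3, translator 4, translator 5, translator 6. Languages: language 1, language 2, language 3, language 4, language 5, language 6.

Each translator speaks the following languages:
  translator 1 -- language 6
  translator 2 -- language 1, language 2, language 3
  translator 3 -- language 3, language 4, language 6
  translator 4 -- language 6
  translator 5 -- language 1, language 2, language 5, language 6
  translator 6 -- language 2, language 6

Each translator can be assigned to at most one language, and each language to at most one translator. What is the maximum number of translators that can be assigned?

A valid assignment of size 5: translator 1–language 6, translator 2–language 3, translator 3–language 4, translator 5–language 1, translator 6–language 2.
The set {translator 1, translator 4} has only 1 neighbour ({language 6}), so by Hall's theorem at most 5 of the 6 translators can be matched.

5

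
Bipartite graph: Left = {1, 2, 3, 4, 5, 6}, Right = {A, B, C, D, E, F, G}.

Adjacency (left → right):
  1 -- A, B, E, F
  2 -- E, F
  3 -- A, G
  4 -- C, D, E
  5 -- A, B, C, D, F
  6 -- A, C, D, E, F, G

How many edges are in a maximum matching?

One maximum matching: 1-E, 2-F, 3-A, 4-C, 5-B, 6-G.
This saturates every left vertex, so 6 is the maximum.

6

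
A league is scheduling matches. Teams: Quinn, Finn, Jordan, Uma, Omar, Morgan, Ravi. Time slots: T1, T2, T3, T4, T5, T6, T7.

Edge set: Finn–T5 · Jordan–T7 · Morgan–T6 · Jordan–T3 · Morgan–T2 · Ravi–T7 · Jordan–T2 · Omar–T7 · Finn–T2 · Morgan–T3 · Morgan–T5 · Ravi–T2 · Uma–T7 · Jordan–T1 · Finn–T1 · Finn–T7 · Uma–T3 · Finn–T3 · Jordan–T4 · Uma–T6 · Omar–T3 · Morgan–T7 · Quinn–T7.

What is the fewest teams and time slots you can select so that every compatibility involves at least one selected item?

7

{Quinn, Finn, Jordan, Uma, Omar, Morgan, Ravi} is a vertex cover of size 7: every edge has an endpoint in this set.
No smaller cover exists because Quinn–T7, Finn–T1, Jordan–T4, Uma–T6, Omar–T3, Morgan–T5, Ravi–T2 is a matching of size 7, and a cover must include an endpoint of each of these disjoint edges (König's theorem).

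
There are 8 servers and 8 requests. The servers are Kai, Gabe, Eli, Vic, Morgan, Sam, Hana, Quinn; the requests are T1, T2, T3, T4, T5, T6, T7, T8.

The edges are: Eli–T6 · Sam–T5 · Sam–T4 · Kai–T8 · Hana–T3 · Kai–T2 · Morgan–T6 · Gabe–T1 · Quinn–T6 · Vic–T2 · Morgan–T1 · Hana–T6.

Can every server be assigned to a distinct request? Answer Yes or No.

No

The set {Gabe, Eli, Morgan, Quinn} has only 2 neighbours ({T1, T6}), so by Hall's theorem at most 6 of the 8 servers can be matched.
Hence no matching covers every server.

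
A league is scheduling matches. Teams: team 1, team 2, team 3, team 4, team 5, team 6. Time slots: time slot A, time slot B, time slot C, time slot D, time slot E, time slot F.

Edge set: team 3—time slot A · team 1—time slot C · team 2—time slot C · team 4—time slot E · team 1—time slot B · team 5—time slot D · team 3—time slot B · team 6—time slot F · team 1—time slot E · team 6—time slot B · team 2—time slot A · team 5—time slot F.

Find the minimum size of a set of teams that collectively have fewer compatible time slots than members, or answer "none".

none

A matching saturating every team exists, for instance team 1→time slot C, team 2→time slot A, team 3→time slot B, team 4→time slot E, team 5→time slot D, team 6→time slot F.
By Hall's marriage theorem, this means |N(S)| ≥ |S| for every subset S, so no violating subset exists.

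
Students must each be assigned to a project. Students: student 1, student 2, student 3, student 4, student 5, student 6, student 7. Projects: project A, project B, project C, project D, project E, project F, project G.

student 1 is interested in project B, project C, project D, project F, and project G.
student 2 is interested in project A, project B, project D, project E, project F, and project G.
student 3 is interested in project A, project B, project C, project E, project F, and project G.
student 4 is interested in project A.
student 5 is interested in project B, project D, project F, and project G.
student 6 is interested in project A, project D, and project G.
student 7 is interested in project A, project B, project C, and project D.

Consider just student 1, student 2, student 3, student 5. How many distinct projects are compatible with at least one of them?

The union of neighbours of {student 1, student 2, student 3, student 5} is {project A, project B, project C, project D, project E, project F, project G}, which has 7 elements.
Since |N(S)| = 7 ≥ |S| = 4, Hall's condition holds for this subset.

7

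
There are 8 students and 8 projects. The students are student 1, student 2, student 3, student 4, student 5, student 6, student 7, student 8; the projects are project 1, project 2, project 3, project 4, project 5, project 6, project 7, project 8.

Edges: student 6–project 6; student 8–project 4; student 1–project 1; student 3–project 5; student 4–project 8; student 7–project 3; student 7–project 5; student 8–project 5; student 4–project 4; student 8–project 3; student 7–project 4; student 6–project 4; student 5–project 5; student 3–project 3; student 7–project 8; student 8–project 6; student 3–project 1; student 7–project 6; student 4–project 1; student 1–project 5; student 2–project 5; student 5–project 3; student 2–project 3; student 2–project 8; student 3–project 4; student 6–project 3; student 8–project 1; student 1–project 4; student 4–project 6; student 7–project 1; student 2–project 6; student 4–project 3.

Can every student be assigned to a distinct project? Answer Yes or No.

The set {student 1, student 2, student 3, student 4, student 5, student 6, student 7, student 8} has only 6 neighbours ({project 1, project 3, project 4, project 5, project 6, project 8}), so by Hall's theorem at most 6 of the 8 students can be matched.
Hence no matching covers every student.

No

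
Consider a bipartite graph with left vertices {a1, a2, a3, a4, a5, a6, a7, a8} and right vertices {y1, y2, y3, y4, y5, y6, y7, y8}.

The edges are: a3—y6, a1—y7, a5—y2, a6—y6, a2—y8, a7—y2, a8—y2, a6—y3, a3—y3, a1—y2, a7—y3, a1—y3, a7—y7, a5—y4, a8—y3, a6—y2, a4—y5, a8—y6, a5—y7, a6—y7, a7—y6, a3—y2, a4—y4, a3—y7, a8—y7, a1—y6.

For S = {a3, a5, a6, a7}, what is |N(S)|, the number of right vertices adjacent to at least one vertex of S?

5

The union of neighbours of {a3, a5, a6, a7} is {y2, y3, y4, y6, y7}, which has 5 elements.
Since |N(S)| = 5 ≥ |S| = 4, Hall's condition holds for this subset.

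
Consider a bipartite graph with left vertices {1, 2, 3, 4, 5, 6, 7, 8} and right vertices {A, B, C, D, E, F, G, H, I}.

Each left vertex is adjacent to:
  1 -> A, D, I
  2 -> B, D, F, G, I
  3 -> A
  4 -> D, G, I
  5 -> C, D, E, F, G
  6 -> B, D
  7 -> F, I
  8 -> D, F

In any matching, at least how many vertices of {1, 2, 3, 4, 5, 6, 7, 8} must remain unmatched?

1

For example, pair 1–I, 2–G, 3–A, 4–D, 5–E, 6–B, 7–F.
The set {1, 2, 3, 4, 6, 7, 8} has only 6 neighbours ({A, B, D, F, G, I}), so by Hall's theorem at most 7 of the 8 left vertices can be matched.
That matches 7 of the 8, leaving 1 unmatched; no matching can do better.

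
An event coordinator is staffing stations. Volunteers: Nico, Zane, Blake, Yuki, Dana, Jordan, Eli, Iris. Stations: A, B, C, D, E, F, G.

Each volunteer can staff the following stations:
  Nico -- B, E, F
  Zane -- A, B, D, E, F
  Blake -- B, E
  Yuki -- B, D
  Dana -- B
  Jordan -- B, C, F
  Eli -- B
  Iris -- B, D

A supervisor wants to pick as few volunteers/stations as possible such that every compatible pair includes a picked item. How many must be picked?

The 6 edges Nico–F, Zane–A, Blake–E, Yuki–D, Dana–B, Jordan–C form a matching, so any vertex cover needs at least 6 vertices (one per matched edge).
Conversely {Nico, Zane, Blake, Jordan, B, D} meets every edge and has exactly 6 vertices, so 6 is optimal.

6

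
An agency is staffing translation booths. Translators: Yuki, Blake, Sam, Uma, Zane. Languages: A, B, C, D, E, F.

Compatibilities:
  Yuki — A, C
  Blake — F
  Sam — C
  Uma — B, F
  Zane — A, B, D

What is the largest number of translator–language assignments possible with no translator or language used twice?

5

One maximum matching: Yuki→A, Blake→F, Sam→C, Uma→B, Zane→D.
This saturates every translator, so 5 is the maximum.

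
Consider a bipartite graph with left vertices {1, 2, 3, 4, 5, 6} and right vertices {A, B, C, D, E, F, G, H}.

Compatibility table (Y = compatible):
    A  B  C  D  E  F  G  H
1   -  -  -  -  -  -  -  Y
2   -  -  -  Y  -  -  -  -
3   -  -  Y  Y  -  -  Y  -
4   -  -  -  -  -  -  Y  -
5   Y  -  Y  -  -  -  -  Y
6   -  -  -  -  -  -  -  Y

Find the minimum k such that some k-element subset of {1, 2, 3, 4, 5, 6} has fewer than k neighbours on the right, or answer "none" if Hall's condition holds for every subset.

2

Take S = {1, 6}. Its neighbourhood is {H}, so |N(S)| = 1 < |S| = 2.
No single vertex violates Hall's condition since each has at least one neighbour, so 2 is the minimum.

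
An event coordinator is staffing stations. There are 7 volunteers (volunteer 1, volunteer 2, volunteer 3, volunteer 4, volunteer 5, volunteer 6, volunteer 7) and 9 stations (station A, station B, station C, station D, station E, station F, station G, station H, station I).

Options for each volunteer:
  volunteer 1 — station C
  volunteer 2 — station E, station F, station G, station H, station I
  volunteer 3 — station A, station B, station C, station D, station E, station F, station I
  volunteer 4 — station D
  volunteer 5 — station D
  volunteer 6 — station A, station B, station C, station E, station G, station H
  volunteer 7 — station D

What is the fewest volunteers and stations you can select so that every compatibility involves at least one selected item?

{volunteer 1, volunteer 2, volunteer 3, volunteer 6, station D} is a vertex cover of size 5: every edge has an endpoint in this set.
No smaller cover exists because volunteer 1–station C, volunteer 2–station F, volunteer 3–station I, volunteer 4–station D, volunteer 6–station B is a matching of size 5, and a cover must include an endpoint of each of these disjoint edges (König's theorem).

5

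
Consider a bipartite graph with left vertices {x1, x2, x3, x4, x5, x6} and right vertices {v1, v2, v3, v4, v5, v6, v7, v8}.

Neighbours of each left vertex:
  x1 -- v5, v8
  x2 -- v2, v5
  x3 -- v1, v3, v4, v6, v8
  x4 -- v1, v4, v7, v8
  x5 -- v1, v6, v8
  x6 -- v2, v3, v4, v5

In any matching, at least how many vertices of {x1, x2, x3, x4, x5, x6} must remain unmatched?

0

A valid assignment of size 6: x1-v8, x2-v5, x3-v3, x4-v7, x5-v6, x6-v2.
This saturates every left vertex, so 6 is the maximum.
That matches 6 of the 6, leaving 0 unmatched; no matching can do better.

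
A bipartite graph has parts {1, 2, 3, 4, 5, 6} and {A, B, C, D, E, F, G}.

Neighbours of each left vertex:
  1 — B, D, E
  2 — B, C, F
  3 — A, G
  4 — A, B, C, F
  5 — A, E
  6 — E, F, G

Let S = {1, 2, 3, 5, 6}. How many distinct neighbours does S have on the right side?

The union of neighbours of {1, 2, 3, 5, 6} is {A, B, C, D, E, F, G}, which has 7 elements.
Since |N(S)| = 7 ≥ |S| = 5, Hall's condition holds for this subset.

7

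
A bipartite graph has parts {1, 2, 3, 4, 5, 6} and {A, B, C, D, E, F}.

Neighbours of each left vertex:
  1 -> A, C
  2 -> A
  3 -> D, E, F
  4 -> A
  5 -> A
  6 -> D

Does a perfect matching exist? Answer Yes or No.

No

The set {2, 4, 5} has only 1 neighbour ({A}), so by Hall's theorem at most 4 of the 6 left vertices can be matched.
Hence no matching covers every left vertex.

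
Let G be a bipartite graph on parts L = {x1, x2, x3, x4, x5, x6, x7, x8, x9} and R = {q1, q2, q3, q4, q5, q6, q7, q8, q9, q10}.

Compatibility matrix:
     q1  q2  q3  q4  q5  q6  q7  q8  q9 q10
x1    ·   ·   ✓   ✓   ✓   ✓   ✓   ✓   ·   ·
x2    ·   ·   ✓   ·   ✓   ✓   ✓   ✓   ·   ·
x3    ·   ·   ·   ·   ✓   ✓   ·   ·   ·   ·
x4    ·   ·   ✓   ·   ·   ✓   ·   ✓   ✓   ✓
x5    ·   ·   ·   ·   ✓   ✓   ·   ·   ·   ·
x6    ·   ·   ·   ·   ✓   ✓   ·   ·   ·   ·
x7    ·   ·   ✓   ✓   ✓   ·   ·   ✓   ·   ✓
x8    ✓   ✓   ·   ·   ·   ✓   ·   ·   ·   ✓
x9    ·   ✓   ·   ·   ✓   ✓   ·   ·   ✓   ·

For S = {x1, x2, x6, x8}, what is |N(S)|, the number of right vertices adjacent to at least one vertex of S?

The union of neighbours of {x1, x2, x6, x8} is {q1, q2, q3, q4, q5, q6, q7, q8, q10}, which has 9 elements.
Since |N(S)| = 9 ≥ |S| = 4, Hall's condition holds for this subset.

9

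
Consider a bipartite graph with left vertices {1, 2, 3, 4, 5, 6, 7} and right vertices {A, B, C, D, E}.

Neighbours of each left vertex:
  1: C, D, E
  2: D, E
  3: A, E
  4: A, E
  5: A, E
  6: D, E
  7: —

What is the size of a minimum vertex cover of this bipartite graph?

4

The 4 edges 1–C, 2–D, 3–A, 4–E form a matching, so any vertex cover needs at least 4 vertices (one per matched edge).
Conversely {1, A, D, E} meets every edge and has exactly 4 vertices, so 4 is optimal.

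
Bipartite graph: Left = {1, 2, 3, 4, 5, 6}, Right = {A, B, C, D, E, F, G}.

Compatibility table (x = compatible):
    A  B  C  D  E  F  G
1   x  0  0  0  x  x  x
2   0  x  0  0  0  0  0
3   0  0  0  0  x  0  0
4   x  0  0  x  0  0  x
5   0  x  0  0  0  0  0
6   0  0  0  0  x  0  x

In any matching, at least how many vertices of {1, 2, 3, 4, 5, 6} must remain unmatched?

For example, pair 1→F, 2→B, 3→E, 4→D, 6→G.
The set {2, 5} has only 1 neighbour ({B}), so by Hall's theorem at most 5 of the 6 left vertices can be matched.
That matches 5 of the 6, leaving 1 unmatched; no matching can do better.

1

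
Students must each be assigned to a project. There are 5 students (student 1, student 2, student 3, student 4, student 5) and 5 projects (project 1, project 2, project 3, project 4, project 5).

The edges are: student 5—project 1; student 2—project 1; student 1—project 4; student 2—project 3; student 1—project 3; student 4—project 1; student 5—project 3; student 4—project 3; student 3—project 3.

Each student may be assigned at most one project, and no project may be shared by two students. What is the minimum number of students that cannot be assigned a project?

A valid assignment of size 3: student 1–project 4, student 2–project 1, student 3–project 3.
The set {student 2, student 3, student 4, student 5} has only 2 neighbours ({project 1, project 3}), so by Hall's theorem at most 3 of the 5 students can be matched.
That matches 3 of the 5, leaving 2 unmatched; no matching can do better.

2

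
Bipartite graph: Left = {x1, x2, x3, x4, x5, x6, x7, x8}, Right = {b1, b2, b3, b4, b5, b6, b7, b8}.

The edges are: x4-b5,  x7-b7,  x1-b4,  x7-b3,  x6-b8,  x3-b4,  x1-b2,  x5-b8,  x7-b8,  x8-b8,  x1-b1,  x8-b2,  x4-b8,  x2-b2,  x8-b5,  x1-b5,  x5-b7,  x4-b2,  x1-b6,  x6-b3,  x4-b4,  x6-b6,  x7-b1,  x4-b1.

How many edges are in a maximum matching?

A valid assignment of size 8: x1–b1, x2–b2, x3–b4, x4–b8, x5–b7, x6–b6, x7–b3, x8–b5.
All 8 left vertices are matched, so no larger matching exists.

8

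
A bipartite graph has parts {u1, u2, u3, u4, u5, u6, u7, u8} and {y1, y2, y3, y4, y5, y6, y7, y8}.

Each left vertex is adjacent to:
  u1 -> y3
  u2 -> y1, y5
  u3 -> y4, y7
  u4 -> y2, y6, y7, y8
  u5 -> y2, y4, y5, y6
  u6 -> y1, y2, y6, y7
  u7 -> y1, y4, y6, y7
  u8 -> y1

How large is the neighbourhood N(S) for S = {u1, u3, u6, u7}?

6

The union of neighbours of {u1, u3, u6, u7} is {y1, y2, y3, y4, y6, y7}, which has 6 elements.
Since |N(S)| = 6 ≥ |S| = 4, Hall's condition holds for this subset.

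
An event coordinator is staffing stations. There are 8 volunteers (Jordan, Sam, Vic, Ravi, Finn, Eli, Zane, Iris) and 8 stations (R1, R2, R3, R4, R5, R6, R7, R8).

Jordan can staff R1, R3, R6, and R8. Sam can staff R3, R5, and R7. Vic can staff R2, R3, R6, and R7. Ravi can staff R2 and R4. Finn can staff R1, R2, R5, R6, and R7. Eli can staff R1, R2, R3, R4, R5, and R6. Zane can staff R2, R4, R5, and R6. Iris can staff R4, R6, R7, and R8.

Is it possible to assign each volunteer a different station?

Yes

A valid assignment of size 8: Jordan–R8, Sam–R5, Vic–R3, Ravi–R2, Finn–R1, Eli–R6, Zane–R4, Iris–R7.
All 8 volunteers are covered.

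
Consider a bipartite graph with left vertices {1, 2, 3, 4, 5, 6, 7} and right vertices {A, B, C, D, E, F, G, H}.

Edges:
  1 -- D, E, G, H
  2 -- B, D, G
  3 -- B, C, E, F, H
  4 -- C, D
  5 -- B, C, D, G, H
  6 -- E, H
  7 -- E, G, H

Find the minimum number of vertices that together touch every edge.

{1, 2, 3, 4, 5, 6, 7} is a vertex cover of size 7: every edge has an endpoint in this set.
No smaller cover exists because 1–D, 2–B, 3–F, 4–C, 5–G, 6–H, 7–E is a matching of size 7, and a cover must include an endpoint of each of these disjoint edges (König's theorem).

7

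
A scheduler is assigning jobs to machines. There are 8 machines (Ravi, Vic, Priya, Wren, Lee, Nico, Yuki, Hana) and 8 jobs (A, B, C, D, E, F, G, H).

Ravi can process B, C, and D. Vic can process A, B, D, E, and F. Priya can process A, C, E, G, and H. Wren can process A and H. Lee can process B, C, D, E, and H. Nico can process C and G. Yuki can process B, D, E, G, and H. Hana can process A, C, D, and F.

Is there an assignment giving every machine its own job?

Yes

A valid assignment of size 8: Ravi→D, Vic→E, Priya→A, Wren→H, Lee→B, Nico→C, Yuki→G, Hana→F.
All 8 machines are covered.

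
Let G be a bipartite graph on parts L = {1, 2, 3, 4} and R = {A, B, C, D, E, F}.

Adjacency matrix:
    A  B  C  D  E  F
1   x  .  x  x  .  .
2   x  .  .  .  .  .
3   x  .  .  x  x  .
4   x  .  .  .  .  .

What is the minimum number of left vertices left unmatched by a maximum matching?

1

A valid assignment of size 3: 1→C, 2→A, 3→E.
The set {2, 4} has only 1 neighbour ({A}), so by Hall's theorem at most 3 of the 4 left vertices can be matched.
That matches 3 of the 4, leaving 1 unmatched; no matching can do better.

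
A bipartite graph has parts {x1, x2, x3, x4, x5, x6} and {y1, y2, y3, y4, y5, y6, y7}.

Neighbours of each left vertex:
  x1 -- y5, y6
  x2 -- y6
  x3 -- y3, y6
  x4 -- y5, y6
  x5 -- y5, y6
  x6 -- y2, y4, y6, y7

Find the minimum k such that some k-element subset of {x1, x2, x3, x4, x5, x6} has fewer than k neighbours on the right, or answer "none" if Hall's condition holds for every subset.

Take S = {x1, x2, x4}. Its neighbourhood is {y5, y6}, so |N(S)| = 2 < |S| = 3.
Every subset of size less than 3 has at least as many neighbours as members, so 3 is the minimum.

3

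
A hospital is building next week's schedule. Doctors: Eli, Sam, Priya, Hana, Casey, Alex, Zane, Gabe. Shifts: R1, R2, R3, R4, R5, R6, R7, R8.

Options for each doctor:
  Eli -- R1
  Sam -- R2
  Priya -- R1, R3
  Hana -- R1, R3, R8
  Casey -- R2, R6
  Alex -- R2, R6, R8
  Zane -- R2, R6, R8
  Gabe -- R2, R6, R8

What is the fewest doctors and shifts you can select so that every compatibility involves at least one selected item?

The 5 edges Eli–R1, Sam–R2, Priya–R3, Hana–R8, Casey–R6 form a matching, so any vertex cover needs at least 5 vertices (one per matched edge).
Conversely {R1, R2, R3, R6, R8} meets every edge and has exactly 5 vertices, so 5 is optimal.

5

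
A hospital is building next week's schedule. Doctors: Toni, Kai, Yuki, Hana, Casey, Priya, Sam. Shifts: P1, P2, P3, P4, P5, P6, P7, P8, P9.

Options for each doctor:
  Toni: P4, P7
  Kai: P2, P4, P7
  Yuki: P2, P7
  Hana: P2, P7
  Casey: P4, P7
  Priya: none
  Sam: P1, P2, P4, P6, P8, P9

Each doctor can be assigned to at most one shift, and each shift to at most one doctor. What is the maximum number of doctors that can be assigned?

4

One maximum matching: Toni→P4, Kai→P2, Yuki→P7, Sam→P1.
The set {Toni, Kai, Yuki, Hana, Casey, Priya} has only 3 neighbours ({P2, P4, P7}), so by Hall's theorem at most 4 of the 7 doctors can be matched.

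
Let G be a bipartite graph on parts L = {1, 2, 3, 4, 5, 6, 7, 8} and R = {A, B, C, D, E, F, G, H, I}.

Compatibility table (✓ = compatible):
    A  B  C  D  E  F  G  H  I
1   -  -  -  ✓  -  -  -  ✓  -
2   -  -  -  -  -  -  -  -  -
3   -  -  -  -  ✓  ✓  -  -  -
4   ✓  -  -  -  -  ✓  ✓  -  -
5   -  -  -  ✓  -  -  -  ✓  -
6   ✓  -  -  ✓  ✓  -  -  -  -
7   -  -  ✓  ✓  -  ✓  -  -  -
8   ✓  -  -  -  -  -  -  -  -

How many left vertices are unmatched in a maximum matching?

One maximum matching: 1→H, 3→F, 4→G, 5→D, 6→E, 7→C, 8→A.
The set {2} has only 0 neighbours (∅), so by Hall's theorem at most 7 of the 8 left vertices can be matched.
That matches 7 of the 8, leaving 1 unmatched; no matching can do better.

1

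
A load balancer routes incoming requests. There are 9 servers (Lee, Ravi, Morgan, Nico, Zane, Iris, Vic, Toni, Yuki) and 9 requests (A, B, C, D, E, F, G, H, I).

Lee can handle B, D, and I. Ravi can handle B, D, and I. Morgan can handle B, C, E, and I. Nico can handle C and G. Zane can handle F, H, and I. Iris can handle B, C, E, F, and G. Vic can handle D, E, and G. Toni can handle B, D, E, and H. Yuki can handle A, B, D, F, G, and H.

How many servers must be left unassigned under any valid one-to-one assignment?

One maximum matching: Lee→I, Ravi→D, Morgan→E, Nico→C, Zane→H, Iris→F, Vic→G, Toni→B, Yuki→A.
This saturates every server, so 9 is the maximum.
That matches 9 of the 9, leaving 0 unmatched; no matching can do better.

0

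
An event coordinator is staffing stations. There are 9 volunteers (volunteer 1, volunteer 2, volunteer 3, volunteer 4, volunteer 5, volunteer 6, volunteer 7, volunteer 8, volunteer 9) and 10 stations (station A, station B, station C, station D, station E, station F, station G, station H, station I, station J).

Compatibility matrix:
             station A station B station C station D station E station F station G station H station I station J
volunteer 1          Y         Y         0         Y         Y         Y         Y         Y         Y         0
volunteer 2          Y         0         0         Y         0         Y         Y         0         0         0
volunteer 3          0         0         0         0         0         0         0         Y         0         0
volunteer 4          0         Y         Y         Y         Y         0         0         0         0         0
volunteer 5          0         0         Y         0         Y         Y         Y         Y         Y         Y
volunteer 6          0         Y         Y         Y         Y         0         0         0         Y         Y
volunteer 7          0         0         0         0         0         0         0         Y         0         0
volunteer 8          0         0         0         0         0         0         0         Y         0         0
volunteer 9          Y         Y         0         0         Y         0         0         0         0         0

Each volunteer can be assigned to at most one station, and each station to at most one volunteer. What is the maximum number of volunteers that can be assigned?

7

One maximum matching: volunteer 1→station I, volunteer 2→station D, volunteer 3→station H, volunteer 4→station B, volunteer 5→station F, volunteer 6→station J, volunteer 9→station A.
The set {volunteer 3, volunteer 7, volunteer 8} has only 1 neighbour ({station H}), so by Hall's theorem at most 7 of the 9 volunteers can be matched.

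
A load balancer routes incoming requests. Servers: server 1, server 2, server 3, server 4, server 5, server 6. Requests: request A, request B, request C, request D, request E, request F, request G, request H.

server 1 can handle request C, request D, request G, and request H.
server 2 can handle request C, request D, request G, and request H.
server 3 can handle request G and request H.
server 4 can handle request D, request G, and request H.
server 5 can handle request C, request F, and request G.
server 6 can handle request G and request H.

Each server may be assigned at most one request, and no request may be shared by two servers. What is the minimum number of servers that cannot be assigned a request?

A valid assignment of size 5: server 1→request D, server 2→request C, server 3→request H, server 4→request G, server 5→request F.
The set {server 1, server 2, server 3, server 4, server 6} has only 4 neighbours ({request C, request D, request G, request H}), so by Hall's theorem at most 5 of the 6 servers can be matched.
That matches 5 of the 6, leaving 1 unmatched; no matching can do better.

1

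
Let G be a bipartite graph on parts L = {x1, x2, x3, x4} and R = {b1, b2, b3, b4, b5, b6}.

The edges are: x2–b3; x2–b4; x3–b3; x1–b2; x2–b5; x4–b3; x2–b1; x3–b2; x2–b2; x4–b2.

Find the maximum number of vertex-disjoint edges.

One maximum matching: x1-b2, x2-b1, x3-b3.
The set {x1, x3, x4} has only 2 neighbours ({b2, b3}), so by Hall's theorem at most 3 of the 4 left vertices can be matched.

3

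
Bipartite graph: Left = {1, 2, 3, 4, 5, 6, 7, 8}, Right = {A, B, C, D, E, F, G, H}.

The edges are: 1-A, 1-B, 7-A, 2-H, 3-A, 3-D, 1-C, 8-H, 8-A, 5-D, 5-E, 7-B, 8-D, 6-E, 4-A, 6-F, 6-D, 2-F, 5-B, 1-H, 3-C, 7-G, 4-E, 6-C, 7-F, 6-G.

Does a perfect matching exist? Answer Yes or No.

For example, pair 1–B, 2–H, 3–C, 4–A, 5–E, 6–G, 7–F, 8–D.
Every left vertex is matched, so this is a perfect matching.

Yes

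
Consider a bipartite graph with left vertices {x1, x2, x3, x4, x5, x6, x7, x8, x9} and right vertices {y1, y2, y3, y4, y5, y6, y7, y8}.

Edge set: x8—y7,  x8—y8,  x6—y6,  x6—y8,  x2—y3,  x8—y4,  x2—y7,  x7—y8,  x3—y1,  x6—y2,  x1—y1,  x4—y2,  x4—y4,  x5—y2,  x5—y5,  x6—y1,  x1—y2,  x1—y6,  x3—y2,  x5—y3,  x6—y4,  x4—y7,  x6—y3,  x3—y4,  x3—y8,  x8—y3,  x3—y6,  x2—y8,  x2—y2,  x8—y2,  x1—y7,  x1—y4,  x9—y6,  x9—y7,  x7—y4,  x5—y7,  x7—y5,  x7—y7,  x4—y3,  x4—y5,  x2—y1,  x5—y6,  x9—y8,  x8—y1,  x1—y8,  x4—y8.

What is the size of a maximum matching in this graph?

For example, pair x1→y1, x2→y3, x3→y4, x4→y2, x5→y5, x6→y6, x7→y8, x8→y7.
The set {x1, x2, x3, x4, x5, x6, x7, x8, x9} has only 8 neighbours ({y1, y2, y3, y4, y5, y6, y7, y8}), so by Hall's theorem at most 8 of the 9 left vertices can be matched.

8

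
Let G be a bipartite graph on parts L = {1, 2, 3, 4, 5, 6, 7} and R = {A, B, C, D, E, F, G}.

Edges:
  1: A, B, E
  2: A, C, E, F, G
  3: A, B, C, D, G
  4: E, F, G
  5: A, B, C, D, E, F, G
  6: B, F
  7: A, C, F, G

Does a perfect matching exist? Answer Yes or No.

Yes

For example, pair 1-A, 2-C, 3-D, 4-E, 5-G, 6-B, 7-F.
Every left vertex is matched, so this is a perfect matching.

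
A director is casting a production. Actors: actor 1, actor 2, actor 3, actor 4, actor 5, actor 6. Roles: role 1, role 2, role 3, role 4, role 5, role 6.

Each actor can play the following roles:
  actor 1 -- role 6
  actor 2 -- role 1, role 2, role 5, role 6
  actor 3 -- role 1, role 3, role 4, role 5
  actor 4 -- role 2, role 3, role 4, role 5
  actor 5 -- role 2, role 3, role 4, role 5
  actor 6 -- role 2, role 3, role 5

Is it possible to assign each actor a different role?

Yes

For example, pair actor 1–role 6, actor 2–role 1, actor 3–role 4, actor 4–role 2, actor 5–role 5, actor 6–role 3.
All 6 actors are covered.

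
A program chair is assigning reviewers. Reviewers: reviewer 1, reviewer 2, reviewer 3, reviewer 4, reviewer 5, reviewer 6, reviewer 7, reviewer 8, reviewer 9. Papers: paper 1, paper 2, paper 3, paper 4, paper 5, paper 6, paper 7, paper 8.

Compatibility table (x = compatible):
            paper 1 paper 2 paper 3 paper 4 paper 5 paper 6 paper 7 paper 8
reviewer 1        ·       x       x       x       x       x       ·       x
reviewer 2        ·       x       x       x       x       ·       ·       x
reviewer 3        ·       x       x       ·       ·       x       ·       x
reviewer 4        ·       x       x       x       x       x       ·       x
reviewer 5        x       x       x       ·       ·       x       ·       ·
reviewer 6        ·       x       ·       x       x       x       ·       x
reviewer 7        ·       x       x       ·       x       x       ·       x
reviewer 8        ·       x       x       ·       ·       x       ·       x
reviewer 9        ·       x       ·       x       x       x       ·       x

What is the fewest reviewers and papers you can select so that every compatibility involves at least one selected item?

7

{reviewer 5, paper 2, paper 3, paper 4, paper 5, paper 6, paper 8} is a vertex cover of size 7: every edge has an endpoint in this set.
No smaller cover exists because reviewer 1–paper 5, reviewer 2–paper 3, reviewer 3–paper 8, reviewer 4–paper 4, reviewer 5–paper 1, reviewer 6–paper 6, reviewer 7–paper 2 is a matching of size 7, and a cover must include an endpoint of each of these disjoint edges (König's theorem).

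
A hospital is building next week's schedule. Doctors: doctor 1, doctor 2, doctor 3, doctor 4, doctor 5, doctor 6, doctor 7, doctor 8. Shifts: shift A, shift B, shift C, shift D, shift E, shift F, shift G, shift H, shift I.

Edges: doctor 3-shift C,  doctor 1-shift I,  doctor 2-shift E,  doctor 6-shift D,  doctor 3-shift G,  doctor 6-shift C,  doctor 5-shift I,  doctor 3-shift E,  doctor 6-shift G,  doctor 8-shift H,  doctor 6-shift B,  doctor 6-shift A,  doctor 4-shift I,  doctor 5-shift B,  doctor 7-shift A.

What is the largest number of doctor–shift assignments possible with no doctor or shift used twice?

For example, pair doctor 1-shift I, doctor 2-shift E, doctor 3-shift C, doctor 5-shift B, doctor 6-shift G, doctor 7-shift A, doctor 8-shift H.
The set {doctor 1, doctor 4} has only 1 neighbour ({shift I}), so by Hall's theorem at most 7 of the 8 doctors can be matched.

7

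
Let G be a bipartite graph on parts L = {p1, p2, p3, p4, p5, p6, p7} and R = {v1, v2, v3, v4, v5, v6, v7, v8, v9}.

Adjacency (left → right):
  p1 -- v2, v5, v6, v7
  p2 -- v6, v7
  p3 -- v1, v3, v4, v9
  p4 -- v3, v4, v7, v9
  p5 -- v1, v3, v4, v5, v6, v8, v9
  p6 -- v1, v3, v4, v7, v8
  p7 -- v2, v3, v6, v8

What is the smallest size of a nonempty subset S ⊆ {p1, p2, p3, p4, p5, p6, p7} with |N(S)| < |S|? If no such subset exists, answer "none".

none

A matching saturating every left vertex exists, for instance p1→v7, p2→v6, p3→v4, p4→v3, p5→v8, p6→v1, p7→v2.
By Hall's marriage theorem, this means |N(S)| ≥ |S| for every subset S, so no violating subset exists.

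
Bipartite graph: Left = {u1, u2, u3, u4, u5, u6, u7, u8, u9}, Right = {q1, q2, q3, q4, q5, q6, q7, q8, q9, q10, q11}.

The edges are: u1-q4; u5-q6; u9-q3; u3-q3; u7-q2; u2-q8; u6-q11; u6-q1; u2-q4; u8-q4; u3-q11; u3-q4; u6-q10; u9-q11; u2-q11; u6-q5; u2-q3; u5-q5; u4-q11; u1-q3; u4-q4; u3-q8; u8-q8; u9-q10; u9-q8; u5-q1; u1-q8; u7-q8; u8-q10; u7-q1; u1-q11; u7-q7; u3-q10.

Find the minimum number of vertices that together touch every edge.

{u5, u6, u7, q3, q4, q8, q10, q11} is a vertex cover of size 8: every edge has an endpoint in this set.
No smaller cover exists because u1–q11, u2–q3, u3–q10, u4–q4, u5–q6, u6–q5, u7–q2, u8–q8 is a matching of size 8, and a cover must include an endpoint of each of these disjoint edges (König's theorem).

8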